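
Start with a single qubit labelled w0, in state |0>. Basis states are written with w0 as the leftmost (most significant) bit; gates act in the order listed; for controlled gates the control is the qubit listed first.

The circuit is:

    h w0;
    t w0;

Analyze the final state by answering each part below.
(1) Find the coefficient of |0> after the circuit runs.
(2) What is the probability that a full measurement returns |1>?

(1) |0> carries amplitude sqrt(2)/2 in the final state.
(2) The probability of measuring |1> is 1/2.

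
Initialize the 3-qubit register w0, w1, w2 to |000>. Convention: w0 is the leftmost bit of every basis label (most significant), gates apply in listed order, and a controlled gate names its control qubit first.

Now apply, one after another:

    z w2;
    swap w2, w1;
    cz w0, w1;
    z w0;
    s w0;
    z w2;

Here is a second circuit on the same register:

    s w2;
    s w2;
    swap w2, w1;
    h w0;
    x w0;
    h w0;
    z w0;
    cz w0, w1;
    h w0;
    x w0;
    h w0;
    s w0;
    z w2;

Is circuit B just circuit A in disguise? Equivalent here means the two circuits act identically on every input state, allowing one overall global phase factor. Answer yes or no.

Yes, they are equivalent — the unitaries differ by at most a global phase.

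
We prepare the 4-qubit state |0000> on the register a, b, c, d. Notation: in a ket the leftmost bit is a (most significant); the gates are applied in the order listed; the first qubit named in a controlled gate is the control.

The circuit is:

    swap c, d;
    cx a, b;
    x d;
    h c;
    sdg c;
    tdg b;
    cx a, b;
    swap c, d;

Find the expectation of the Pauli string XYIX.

The observable XYIX averages to 0.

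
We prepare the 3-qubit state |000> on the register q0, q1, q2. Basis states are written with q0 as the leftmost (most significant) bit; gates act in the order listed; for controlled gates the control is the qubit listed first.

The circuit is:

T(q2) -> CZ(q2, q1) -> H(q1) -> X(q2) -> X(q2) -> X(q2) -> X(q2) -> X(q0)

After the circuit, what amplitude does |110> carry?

|110> carries amplitude sqrt(2)/2 in the final state. Key observation: gates 4-7 undo each other exactly, leaving only the rest of the circuit to track.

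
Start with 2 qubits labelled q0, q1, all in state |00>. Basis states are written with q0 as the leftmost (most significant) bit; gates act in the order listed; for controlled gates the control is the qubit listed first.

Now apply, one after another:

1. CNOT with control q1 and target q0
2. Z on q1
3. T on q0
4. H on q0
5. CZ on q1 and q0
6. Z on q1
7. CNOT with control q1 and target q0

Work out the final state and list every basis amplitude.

After the circuit, the state carries amplitude sqrt(2)/2 on |00>, 0 on |01>, sqrt(2)/2 on |10>, 0 on |11>.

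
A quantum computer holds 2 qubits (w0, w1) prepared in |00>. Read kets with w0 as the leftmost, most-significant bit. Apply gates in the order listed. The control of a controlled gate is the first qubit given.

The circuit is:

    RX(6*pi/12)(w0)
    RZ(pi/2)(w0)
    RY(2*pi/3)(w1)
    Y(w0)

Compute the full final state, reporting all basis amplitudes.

The final amplitudes are -sqrt(2)*exp(I*pi/4)/4 on |00>, -sqrt(6)*exp(I*pi/4)/4 on |01>, sqrt(2)*exp(I*pi/4)/4 on |10>, sqrt(6)*exp(I*pi/4)/4 on |11>.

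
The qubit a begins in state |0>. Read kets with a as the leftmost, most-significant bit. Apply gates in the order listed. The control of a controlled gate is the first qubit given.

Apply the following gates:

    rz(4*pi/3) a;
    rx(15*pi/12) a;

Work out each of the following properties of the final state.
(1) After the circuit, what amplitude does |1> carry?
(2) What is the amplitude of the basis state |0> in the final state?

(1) The amplitude on |1> is sqrt(sqrt(2) + 2)*exp(5*I*pi/6)/2.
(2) The final state's coefficient on |0> equals sqrt(2 - sqrt(2))*exp(I*pi/3)/2.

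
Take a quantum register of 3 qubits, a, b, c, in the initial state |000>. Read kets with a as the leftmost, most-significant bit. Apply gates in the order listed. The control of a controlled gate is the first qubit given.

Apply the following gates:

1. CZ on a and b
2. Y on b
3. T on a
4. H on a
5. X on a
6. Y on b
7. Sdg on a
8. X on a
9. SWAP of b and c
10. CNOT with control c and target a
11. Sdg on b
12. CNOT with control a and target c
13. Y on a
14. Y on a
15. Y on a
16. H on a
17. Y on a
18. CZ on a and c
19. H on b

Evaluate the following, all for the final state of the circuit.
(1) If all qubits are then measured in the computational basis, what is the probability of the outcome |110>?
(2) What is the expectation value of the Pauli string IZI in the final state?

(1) Outcome |110> occurs with probability 1/8.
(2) The observable IZI averages to 0.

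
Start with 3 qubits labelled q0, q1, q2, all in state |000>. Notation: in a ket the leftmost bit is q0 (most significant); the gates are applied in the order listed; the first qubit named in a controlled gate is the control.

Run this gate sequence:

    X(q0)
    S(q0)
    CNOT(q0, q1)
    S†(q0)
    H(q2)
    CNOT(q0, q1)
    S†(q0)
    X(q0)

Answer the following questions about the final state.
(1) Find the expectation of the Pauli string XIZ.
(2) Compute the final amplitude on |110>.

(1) The expectation value of XIZ is 0.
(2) The amplitude on |110> is 0.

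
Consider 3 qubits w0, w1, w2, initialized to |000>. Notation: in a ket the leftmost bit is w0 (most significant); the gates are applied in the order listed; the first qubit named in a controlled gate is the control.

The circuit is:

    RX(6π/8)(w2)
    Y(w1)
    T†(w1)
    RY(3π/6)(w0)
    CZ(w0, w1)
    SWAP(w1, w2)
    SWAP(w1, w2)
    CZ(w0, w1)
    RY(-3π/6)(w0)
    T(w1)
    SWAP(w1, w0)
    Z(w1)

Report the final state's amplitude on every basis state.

The resulting statevector has amplitude I*sqrt(2 - sqrt(2))/2 on |100>, sqrt(sqrt(2) + 2)/2 on |101>, and 0 on every other basis state. Key observation: steps 3-10 multiply out to the identity, so the circuit reduces to the remaining gates.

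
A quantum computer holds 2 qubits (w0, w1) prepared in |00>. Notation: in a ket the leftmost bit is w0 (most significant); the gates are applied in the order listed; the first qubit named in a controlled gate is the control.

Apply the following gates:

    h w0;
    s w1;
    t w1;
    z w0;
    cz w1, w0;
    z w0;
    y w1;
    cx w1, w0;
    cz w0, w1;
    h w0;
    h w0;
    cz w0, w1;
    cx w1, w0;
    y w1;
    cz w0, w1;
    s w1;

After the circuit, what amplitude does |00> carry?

The final state's coefficient on |00> equals sqrt(2)/2.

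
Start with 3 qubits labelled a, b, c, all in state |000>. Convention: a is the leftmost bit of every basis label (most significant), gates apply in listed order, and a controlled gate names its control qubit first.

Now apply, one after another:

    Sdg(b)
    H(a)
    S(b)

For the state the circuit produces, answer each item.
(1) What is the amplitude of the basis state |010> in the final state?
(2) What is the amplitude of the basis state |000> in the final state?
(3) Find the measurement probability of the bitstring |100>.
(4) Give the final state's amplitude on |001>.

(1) The amplitude on |010> is 0.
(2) |000> carries amplitude sqrt(2)/2 in the final state.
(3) The probability of measuring |100> is 1/2.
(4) |001> carries amplitude 0 in the final state.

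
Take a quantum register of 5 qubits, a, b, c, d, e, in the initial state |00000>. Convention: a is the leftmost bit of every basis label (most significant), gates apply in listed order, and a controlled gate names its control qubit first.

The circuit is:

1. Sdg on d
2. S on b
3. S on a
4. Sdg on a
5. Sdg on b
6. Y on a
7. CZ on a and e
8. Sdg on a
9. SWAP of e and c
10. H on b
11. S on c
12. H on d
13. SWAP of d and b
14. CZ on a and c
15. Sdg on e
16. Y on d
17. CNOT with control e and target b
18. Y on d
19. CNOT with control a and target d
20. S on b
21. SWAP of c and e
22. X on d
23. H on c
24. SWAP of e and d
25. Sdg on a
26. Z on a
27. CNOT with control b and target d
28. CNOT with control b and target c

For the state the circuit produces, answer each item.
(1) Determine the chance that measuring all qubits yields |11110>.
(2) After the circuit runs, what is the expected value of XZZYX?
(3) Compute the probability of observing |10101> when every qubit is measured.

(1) The probability of measuring |11110> is 1/8. Key observation: gates 2-5 undo each other exactly, leaving only the rest of the circuit to track.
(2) The observable XZZYX averages to 0.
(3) A full measurement returns |10101> with probability 1/8.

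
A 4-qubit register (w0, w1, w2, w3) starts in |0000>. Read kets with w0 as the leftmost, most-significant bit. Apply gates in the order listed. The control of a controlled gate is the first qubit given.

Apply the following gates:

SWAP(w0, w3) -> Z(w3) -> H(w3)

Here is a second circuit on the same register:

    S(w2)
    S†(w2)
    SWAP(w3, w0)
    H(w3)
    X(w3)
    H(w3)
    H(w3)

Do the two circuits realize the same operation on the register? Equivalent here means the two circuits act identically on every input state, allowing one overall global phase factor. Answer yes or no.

Yes, they are equivalent — the unitaries differ by at most a global phase.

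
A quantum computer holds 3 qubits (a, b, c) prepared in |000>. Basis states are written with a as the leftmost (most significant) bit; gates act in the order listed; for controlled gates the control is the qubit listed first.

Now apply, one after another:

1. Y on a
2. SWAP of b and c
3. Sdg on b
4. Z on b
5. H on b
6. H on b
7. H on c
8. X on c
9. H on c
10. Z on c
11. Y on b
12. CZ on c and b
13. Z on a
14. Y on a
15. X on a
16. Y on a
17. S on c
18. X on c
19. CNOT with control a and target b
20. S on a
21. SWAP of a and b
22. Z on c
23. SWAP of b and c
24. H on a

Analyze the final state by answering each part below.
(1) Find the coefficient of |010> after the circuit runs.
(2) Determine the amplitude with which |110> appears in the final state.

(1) The amplitude on |010> is sqrt(2)/2. Key observation: gates 7-10 undo each other exactly, leaving only the rest of the circuit to track.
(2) The final state's coefficient on |110> equals -sqrt(2)/2.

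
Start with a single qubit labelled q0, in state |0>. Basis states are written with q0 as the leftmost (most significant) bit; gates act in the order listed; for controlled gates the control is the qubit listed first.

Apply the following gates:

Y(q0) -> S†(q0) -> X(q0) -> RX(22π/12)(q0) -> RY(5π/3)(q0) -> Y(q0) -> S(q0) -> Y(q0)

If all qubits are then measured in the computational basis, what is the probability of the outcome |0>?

The probability of measuring |0> is sqrt(3)/8 + 1/2.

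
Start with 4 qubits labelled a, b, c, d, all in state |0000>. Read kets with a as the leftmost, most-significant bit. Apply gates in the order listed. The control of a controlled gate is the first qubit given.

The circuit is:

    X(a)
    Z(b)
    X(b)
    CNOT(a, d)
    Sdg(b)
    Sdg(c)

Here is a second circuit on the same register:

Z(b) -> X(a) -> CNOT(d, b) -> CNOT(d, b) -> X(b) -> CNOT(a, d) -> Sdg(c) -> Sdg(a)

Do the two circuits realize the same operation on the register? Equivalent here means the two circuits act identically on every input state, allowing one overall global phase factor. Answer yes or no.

No: there is an input state on which the two circuits produce genuinely different outputs (not merely differing by a phase).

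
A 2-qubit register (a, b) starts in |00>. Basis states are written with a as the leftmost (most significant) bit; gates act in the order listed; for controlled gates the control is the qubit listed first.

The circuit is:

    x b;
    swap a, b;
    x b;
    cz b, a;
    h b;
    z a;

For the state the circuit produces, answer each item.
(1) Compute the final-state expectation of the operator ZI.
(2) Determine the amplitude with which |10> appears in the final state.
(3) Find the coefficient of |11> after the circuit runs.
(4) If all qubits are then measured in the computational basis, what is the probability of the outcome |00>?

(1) In the final state, ZI has expectation -1.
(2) |10> carries amplitude sqrt(2)/2 in the final state.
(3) The amplitude on |11> is -sqrt(2)/2.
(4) Outcome |00> occurs with probability 0.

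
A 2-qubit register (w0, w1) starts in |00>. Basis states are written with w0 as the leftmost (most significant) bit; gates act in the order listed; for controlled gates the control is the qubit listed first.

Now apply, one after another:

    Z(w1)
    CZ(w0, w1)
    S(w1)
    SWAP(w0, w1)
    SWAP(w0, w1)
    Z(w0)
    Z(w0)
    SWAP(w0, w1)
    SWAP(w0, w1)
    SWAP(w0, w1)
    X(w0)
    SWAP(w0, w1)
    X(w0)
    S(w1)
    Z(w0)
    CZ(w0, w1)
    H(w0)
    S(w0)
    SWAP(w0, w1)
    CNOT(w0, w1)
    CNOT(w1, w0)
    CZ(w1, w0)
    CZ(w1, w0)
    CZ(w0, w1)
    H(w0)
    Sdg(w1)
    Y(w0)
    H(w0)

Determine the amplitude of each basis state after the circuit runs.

The final amplitudes are sqrt(2)*I/2 on |00>, 0 on |01>, 0 on |10>, -sqrt(2)*I/2 on |11>. Key observation: the block from step 4 through step 9 cancels to the identity and can be dropped.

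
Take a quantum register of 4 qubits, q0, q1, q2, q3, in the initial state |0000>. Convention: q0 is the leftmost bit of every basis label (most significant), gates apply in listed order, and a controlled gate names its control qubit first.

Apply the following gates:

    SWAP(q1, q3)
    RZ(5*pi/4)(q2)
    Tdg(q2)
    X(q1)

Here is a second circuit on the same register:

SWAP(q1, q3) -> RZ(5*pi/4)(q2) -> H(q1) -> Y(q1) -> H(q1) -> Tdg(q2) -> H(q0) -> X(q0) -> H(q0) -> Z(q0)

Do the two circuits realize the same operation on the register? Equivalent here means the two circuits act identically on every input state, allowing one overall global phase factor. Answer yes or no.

No, they are not equivalent — no single phase factor reconciles the two unitaries.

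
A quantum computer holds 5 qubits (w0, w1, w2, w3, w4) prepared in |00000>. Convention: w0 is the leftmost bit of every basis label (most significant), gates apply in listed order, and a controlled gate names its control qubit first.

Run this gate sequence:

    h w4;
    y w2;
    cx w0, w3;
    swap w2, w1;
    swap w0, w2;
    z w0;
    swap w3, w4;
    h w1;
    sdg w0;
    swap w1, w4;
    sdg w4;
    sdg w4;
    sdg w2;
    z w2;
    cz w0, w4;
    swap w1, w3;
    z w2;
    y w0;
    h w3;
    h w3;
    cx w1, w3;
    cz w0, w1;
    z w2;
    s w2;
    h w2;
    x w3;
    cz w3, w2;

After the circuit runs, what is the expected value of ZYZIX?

In the final state, ZYZIX has expectation 0. Key observation: gates 19-20 undo each other exactly, leaving only the rest of the circuit to track.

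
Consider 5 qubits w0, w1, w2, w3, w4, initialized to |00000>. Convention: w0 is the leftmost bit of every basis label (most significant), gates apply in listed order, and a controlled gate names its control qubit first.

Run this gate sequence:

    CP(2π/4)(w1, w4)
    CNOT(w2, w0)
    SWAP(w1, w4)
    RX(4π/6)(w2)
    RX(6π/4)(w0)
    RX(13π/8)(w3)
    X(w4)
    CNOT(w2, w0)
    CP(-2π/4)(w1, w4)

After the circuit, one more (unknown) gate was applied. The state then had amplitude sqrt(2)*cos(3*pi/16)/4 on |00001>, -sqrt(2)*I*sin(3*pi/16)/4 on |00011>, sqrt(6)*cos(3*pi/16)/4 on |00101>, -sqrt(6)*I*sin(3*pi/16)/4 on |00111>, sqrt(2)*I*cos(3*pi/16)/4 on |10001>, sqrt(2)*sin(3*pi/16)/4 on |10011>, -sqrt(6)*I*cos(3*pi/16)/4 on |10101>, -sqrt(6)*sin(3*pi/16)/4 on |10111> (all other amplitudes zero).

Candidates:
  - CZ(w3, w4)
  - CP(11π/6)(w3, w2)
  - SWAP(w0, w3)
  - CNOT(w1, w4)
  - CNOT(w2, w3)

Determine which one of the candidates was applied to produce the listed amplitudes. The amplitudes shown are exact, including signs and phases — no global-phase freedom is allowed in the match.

The applied gate was CZ(w3, w4).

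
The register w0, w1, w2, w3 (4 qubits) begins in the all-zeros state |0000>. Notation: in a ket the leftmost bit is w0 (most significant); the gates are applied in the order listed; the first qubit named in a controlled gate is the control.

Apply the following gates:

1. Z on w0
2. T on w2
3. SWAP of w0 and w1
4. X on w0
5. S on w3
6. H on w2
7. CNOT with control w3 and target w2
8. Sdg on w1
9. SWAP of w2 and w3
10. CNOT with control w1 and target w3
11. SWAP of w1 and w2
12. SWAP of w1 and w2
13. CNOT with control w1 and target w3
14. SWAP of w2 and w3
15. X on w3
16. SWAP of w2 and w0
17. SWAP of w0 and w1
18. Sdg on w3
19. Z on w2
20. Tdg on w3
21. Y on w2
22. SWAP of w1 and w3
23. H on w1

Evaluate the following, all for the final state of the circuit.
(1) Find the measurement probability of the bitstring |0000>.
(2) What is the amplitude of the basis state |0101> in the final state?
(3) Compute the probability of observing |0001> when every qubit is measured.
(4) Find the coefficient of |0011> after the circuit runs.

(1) A full measurement returns |0000> with probability 1/4. Key observation: steps 9-14 multiply out to the identity, so the circuit reduces to the remaining gates.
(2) The final state's coefficient on |0101> equals exp(3*I*pi/4)/2.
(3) The probability of measuring |0001> is 1/4.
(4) The final state's coefficient on |0011> equals 0.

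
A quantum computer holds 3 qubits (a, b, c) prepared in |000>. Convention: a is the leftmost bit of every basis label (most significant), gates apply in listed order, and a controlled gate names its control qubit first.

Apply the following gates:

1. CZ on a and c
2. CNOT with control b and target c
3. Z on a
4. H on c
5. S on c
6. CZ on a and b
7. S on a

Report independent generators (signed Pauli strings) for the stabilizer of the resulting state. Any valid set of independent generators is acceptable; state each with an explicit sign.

The stabilizer group can be generated by +IIY, +ZII, +IZI, among other valid generating sets.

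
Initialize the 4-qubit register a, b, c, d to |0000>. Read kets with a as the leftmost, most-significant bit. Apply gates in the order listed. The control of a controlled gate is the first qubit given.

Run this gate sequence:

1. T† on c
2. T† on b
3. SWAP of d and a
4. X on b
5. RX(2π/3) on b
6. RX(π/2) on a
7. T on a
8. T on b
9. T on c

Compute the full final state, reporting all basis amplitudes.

The resulting statevector has amplitude -sqrt(6)*I/4 on |0000>, sqrt(2)*exp(I*pi/4)/4 on |0100>, -sqrt(6)*exp(I*pi/4)/4 on |1000>, sqrt(2)/4 on |1100>, and 0 on every other basis state.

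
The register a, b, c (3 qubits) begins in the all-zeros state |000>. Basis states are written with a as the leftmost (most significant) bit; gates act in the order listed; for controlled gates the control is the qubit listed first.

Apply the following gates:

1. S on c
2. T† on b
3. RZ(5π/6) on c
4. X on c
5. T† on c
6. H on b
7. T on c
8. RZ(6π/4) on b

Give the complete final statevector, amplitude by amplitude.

After the circuit, the state carries amplitude sqrt(2)*exp(5*I*pi/6)/2 on |001>, sqrt(2)*exp(I*pi/3)/2 on |011>, and 0 on every other basis state.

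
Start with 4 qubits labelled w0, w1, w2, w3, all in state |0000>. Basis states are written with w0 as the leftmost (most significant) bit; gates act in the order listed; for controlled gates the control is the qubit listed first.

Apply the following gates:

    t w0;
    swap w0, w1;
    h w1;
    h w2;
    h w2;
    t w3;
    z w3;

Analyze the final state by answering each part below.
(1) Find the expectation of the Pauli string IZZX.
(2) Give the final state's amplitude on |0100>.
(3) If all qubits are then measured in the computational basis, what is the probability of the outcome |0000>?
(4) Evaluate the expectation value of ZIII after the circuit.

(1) The observable IZZX averages to 0. Key observation: the block from step 4 through step 5 cancels to the identity and can be dropped.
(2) The final state's coefficient on |0100> equals sqrt(2)/2.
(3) The probability of measuring |0000> is 1/2.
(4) The expectation value of ZIII is 1.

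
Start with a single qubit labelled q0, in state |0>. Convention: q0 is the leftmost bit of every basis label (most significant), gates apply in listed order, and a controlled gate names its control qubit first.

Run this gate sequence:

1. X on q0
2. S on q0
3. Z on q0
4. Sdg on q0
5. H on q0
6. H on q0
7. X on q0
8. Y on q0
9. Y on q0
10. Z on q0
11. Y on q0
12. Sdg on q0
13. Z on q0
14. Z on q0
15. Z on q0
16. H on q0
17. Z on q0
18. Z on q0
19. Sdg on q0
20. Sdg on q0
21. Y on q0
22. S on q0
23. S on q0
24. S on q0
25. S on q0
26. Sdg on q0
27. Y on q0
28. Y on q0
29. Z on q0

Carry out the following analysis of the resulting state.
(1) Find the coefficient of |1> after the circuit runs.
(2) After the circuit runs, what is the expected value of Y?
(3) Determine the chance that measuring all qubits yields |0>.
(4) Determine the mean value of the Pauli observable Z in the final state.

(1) |1> carries amplitude -sqrt(2)/2 in the final state. Key observation: the block from step 22 through step 25 cancels to the identity and can be dropped.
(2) In the final state, Y has expectation -1.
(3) The probability of measuring |0> is 1/2.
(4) The expectation value of Z is 0.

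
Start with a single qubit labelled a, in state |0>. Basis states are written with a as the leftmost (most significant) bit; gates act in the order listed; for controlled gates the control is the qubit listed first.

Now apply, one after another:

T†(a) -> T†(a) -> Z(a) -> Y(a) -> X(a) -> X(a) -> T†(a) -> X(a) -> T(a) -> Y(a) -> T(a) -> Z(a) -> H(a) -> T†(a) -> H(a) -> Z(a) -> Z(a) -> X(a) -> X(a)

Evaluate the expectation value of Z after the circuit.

The expectation value of Z is -sqrt(2)/2.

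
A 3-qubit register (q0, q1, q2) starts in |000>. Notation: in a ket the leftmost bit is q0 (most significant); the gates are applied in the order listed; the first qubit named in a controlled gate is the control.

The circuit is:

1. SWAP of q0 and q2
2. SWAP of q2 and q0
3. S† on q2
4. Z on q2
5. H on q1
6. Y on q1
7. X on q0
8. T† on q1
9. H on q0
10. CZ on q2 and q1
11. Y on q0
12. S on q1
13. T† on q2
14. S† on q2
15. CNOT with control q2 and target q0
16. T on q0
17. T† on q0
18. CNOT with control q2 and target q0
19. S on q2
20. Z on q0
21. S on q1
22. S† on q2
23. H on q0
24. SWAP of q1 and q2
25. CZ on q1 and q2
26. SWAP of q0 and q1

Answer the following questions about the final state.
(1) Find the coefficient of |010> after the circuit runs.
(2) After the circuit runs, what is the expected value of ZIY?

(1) The amplitude on |010> is sqrt(2)/2.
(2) The observable ZIY averages to -sqrt(2)/2.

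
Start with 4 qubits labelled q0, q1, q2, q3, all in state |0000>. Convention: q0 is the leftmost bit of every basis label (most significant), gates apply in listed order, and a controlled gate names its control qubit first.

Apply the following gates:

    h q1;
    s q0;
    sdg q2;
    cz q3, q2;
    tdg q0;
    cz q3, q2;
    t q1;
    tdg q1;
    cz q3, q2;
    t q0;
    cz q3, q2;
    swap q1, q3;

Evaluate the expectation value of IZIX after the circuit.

In the final state, IZIX has expectation 1. Key observation: the block from step 4 through step 11 cancels to the identity and can be dropped.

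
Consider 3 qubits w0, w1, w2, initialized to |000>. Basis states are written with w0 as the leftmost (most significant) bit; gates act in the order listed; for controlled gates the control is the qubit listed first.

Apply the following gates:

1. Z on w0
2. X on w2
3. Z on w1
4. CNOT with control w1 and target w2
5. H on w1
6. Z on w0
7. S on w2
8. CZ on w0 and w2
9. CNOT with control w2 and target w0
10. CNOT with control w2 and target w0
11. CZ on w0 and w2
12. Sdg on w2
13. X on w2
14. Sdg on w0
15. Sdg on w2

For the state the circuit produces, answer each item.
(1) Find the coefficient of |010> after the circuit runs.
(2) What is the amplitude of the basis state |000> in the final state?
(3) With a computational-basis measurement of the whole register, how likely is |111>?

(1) The amplitude on |010> is sqrt(2)/2. Key observation: steps 8-11 multiply out to the identity, so the circuit reduces to the remaining gates.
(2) The final state's coefficient on |000> equals sqrt(2)/2.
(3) A full measurement returns |111> with probability 0.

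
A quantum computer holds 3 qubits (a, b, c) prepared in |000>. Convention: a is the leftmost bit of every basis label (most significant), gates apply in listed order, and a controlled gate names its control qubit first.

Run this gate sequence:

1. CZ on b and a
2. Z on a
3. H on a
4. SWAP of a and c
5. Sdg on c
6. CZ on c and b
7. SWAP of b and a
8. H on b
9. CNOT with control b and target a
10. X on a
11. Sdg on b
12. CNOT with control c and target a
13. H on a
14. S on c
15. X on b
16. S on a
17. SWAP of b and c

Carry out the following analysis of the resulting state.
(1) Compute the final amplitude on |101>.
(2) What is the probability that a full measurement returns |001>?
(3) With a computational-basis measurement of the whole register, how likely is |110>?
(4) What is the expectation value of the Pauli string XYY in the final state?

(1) The final state's coefficient on |101> equals -sqrt(2)*I/4.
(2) Outcome |001> occurs with probability 1/8.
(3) A full measurement returns |110> with probability 1/8.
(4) In the final state, XYY has expectation 0.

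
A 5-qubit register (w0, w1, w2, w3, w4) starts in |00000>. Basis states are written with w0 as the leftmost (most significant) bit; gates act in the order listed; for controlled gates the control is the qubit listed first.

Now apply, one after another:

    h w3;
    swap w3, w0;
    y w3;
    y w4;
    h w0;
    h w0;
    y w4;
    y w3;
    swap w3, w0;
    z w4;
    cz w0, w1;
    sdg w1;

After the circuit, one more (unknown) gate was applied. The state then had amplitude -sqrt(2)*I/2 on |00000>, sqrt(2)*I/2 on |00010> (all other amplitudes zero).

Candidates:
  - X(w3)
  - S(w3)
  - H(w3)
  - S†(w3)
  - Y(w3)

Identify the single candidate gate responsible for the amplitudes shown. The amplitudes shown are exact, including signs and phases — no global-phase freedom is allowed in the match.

The applied gate was Y(w3). Key observation: steps 2-9 multiply out to the identity, so the circuit reduces to the remaining gates.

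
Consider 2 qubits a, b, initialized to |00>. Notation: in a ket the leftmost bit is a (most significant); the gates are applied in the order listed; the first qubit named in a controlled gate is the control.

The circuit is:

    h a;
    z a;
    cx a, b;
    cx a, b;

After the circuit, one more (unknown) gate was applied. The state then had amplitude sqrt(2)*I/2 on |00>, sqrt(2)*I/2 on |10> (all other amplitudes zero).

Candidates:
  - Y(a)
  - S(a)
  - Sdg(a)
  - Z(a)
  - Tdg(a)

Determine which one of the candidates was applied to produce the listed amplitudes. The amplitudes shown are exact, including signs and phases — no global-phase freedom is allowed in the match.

The unique candidate consistent with the amplitudes is Y(a).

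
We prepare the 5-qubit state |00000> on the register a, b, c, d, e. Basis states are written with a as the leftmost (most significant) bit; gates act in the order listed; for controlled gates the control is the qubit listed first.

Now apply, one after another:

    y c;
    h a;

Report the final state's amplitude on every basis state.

After the circuit, the state carries amplitude sqrt(2)*I/2 on |00100>, sqrt(2)*I/2 on |10100>, and 0 on every other basis state.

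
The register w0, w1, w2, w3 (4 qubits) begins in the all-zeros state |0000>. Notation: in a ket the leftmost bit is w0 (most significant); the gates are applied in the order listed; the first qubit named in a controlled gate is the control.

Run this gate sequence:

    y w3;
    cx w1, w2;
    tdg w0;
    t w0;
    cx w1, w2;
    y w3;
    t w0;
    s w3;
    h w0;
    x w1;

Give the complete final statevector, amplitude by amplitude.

After the circuit, the state carries amplitude sqrt(2)/2 on |0100>, sqrt(2)/2 on |1100>, and 0 on every other basis state.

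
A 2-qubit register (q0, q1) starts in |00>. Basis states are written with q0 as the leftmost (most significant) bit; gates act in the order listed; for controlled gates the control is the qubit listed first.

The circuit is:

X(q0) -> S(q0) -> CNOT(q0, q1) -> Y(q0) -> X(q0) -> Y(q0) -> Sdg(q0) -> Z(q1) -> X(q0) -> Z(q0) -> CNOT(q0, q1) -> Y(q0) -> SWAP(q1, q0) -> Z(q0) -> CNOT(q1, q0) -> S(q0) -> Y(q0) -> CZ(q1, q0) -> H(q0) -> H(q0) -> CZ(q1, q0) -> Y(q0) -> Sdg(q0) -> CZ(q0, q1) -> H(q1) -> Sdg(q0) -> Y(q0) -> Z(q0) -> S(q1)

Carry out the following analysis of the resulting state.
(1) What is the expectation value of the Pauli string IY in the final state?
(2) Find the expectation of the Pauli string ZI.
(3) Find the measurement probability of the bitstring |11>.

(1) The observable IY averages to 1. Key observation: gates 16-23 undo each other exactly, leaving only the rest of the circuit to track.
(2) The expectation value of ZI is -1.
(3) Outcome |11> occurs with probability 1/2.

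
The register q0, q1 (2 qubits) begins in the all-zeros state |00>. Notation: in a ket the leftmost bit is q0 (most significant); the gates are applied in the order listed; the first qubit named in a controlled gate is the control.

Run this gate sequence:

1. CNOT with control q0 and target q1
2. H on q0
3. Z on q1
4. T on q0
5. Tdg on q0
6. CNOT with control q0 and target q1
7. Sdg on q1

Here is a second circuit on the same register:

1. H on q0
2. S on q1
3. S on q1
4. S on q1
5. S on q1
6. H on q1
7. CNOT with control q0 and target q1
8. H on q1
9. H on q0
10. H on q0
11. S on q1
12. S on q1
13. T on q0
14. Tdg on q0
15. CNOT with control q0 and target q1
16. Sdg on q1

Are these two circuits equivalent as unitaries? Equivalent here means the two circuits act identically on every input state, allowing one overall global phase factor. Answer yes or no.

No, they are not equivalent — no single phase factor reconciles the two unitaries.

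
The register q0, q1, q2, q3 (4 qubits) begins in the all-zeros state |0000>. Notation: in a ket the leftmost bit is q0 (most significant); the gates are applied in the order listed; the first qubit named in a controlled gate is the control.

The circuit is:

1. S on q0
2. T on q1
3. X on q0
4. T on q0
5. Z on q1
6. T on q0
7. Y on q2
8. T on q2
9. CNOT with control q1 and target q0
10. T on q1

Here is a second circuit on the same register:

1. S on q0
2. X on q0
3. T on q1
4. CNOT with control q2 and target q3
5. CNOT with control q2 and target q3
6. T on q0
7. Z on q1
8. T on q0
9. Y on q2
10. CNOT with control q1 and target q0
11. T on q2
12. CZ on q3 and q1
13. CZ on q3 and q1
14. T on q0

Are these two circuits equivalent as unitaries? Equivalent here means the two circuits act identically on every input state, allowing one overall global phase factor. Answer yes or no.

No: there is an input state on which the two circuits produce genuinely different outputs (not merely differing by a phase).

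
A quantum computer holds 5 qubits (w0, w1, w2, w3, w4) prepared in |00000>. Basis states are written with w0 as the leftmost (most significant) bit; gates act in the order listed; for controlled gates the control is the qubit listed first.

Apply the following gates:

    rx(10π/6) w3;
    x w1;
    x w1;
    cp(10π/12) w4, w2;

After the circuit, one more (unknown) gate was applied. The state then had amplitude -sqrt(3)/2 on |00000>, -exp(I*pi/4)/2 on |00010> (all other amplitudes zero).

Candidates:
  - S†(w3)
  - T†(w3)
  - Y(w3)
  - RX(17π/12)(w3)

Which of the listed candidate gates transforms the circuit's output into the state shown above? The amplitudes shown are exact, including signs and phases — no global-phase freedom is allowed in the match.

The unique candidate consistent with the amplitudes is T†(w3). Key observation: steps 2-3 multiply out to the identity, so the circuit reduces to the remaining gates.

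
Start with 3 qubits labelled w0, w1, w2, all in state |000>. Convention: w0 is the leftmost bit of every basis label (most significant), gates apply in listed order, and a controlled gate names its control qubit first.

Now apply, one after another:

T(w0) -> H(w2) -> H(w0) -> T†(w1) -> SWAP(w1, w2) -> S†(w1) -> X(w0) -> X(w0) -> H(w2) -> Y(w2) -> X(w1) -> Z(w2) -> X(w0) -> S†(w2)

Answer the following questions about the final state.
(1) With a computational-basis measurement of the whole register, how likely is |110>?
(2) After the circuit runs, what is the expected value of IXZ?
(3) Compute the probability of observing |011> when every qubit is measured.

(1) The probability of measuring |110> is 1/8. Key observation: steps 7-8 multiply out to the identity, so the circuit reduces to the remaining gates.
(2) In the final state, IXZ has expectation 0.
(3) The probability of measuring |011> is 1/8.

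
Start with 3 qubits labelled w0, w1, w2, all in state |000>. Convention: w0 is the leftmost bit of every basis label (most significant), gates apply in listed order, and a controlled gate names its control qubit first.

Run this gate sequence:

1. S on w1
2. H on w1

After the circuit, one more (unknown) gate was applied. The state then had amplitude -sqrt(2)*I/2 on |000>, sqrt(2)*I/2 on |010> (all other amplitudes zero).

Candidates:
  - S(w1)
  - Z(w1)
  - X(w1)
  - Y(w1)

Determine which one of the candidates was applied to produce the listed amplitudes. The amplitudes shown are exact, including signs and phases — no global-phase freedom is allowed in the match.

The applied gate was Y(w1).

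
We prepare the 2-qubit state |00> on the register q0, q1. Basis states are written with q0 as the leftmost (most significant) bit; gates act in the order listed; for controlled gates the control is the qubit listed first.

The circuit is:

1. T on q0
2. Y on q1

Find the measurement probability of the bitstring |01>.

Outcome |01> occurs with probability 1.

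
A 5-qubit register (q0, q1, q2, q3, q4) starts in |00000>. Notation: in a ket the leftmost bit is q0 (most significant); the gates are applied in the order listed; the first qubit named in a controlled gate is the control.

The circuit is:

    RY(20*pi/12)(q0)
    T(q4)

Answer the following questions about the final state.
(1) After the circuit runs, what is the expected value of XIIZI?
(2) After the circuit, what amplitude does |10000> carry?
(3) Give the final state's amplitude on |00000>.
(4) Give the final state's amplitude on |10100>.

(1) The observable XIIZI averages to -sqrt(3)/2.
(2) The amplitude on |10000> is 1/2.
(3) The final state's coefficient on |00000> equals -sqrt(3)/2.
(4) The final state's coefficient on |10100> equals 0.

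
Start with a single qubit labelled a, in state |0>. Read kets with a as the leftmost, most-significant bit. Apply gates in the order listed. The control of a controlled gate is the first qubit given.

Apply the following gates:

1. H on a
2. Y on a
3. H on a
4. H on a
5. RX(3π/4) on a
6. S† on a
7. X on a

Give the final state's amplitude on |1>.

The final state's coefficient on |1> equals sqrt(2)*sqrt(sqrt(2) + 2)/4 - sqrt(2)*I*sqrt(2 - sqrt(2))/4.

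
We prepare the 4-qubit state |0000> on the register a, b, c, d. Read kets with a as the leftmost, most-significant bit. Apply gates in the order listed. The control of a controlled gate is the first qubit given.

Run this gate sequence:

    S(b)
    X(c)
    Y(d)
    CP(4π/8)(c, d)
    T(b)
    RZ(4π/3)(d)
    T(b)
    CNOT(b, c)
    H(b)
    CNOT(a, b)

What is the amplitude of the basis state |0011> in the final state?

The amplitude on |0011> is -sqrt(2)*exp(2*I*pi/3)/2.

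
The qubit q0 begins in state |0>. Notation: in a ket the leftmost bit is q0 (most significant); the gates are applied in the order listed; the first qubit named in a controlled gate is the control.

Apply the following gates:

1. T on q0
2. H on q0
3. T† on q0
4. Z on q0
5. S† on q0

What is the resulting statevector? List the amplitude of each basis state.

After the circuit, the state carries amplitude sqrt(2)/2 on |0>, sqrt(2)*exp(I*pi/4)/2 on |1>.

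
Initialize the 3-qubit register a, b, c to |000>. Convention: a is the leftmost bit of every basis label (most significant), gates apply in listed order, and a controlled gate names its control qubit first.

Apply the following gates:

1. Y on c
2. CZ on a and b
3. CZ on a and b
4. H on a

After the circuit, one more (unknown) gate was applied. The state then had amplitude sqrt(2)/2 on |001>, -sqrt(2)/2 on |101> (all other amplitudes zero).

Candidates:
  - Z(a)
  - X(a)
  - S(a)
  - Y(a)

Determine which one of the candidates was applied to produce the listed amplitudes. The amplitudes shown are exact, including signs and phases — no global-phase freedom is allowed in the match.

The unique candidate consistent with the amplitudes is Y(a). Key observation: gates 2-3 undo each other exactly, leaving only the rest of the circuit to track.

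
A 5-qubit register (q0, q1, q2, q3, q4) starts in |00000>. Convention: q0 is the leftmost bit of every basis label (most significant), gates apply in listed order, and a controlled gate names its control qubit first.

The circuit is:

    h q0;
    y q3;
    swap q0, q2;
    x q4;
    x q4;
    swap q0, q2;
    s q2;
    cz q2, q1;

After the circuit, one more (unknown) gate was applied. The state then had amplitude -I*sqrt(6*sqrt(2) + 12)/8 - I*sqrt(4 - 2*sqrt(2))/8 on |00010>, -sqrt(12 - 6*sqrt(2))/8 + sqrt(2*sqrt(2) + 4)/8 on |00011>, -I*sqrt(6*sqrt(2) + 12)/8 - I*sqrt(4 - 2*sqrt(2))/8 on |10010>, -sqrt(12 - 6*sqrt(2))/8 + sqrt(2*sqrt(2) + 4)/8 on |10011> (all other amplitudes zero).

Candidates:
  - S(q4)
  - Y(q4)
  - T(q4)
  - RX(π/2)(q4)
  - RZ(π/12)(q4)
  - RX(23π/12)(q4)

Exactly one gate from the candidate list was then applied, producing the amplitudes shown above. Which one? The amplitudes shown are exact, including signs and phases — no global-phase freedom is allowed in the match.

It was RX(23π/12)(q4) that produced the state shown. Key observation: steps 3-6 multiply out to the identity, so the circuit reduces to the remaining gates.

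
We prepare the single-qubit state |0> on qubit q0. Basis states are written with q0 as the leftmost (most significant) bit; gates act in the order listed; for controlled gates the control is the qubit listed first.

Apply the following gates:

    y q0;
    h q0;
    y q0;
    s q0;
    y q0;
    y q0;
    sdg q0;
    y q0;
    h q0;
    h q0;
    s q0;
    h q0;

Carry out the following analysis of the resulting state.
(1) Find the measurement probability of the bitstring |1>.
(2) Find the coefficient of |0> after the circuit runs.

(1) The probability of measuring |1> is 1/2.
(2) |0> carries amplitude 1/2 + I/2 in the final state.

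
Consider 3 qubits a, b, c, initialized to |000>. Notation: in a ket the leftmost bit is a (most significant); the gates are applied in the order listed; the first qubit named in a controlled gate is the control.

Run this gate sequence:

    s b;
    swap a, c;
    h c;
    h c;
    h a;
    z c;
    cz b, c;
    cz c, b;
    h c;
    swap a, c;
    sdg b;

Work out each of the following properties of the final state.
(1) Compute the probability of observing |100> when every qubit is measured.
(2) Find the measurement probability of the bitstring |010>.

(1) Outcome |100> occurs with probability 1/4.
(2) Outcome |010> occurs with probability 0.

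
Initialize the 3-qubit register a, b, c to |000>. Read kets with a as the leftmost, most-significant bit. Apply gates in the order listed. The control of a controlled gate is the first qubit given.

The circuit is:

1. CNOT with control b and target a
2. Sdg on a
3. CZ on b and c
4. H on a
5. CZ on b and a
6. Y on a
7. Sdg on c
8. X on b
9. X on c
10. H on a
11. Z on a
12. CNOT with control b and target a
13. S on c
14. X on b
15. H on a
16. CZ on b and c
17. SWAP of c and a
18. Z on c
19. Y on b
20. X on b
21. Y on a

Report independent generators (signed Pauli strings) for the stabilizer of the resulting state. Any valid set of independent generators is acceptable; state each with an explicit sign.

One valid set of independent stabilizer generators is -IIX, +ZII, +IZI (any independent generating set of the same group is equally correct).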